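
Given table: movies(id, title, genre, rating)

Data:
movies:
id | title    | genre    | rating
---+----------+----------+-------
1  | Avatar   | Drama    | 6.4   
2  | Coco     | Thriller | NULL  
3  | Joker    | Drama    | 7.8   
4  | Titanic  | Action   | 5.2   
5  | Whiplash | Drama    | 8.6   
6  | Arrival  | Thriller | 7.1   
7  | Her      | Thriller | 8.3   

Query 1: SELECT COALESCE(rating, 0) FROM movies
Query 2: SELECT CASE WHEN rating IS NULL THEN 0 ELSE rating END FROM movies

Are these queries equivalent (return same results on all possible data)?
Yes, equivalent

Both queries return: [(0,), (5.2,), (6.4,), (7.1,), (7.8,), (8.3,), (8.6,)]

Reason: COALESCE vs CASE for NULL handling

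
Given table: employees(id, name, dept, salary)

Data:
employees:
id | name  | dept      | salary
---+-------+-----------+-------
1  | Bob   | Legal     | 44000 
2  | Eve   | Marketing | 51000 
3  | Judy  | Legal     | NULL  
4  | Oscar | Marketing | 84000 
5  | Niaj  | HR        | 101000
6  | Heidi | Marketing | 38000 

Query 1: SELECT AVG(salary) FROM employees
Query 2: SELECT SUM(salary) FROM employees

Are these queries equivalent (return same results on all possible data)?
No, not equivalent

Query 1 returns: [(63600.0,)]
Query 2 returns: [(318000,)]

Reason: AVG vs SUM give different aggregate values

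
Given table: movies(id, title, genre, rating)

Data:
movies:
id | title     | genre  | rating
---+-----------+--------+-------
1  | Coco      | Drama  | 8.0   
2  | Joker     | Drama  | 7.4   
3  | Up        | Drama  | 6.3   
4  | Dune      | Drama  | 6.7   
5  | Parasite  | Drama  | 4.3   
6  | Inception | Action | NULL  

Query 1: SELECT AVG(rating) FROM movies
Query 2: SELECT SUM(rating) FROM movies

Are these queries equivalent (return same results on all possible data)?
No, not equivalent

Query 1 returns: [(6.540000000000001,)]
Query 2 returns: [(32.7,)]

Reason: AVG vs SUM give different aggregate values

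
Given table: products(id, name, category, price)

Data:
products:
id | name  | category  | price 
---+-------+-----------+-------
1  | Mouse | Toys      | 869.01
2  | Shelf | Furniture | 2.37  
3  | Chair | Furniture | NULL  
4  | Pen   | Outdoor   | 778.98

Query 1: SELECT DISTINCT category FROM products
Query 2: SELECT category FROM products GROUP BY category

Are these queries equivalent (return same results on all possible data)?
Yes, equivalent

Both queries return: [('Furniture',), ('Outdoor',), ('Toys',)]

Reason: Both get unique categorys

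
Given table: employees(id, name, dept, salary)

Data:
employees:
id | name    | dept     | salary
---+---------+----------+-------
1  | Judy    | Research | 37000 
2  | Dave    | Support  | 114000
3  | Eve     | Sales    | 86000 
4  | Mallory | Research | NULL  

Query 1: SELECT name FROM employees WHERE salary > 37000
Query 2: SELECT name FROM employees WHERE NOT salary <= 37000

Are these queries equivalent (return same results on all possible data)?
Yes, equivalent

Both queries return: [('Dave',), ('Eve',)]

Reason: Both filter salary > 37000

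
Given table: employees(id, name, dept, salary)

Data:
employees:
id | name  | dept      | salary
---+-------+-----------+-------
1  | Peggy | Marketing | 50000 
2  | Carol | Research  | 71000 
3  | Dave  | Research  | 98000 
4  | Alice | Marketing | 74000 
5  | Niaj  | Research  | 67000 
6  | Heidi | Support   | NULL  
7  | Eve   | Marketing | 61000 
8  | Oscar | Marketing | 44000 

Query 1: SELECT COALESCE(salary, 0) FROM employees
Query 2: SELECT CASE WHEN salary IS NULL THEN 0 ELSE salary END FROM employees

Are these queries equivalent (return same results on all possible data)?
Yes, equivalent

Both queries return: [(0,), (44000,), (50000,), (61000,), (67000,), (71000,), (74000,), (98000,)]

Reason: COALESCE vs CASE for NULL handling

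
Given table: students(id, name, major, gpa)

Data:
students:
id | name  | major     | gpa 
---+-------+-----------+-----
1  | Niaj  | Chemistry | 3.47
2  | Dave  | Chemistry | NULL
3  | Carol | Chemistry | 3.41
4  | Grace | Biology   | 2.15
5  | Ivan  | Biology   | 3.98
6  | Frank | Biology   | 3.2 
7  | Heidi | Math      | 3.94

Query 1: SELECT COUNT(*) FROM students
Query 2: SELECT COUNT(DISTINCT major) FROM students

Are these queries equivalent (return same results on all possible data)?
No, not equivalent

Query 1 returns: [(7,)]
Query 2 returns: [(3,)]

Reason: COUNT(*) counts rows, COUNT(DISTINCT major) counts unique majors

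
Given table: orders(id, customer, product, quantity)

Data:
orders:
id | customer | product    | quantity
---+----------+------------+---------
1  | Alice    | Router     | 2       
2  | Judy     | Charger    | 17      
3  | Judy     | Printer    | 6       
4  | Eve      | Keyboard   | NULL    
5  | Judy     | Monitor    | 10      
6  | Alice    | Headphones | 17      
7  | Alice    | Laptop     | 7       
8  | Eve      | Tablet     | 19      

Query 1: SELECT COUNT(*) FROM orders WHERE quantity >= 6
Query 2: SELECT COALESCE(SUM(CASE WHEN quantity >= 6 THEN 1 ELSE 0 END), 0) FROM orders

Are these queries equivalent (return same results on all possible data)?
Yes, equivalent

Both queries return: [(6,)]

Reason: COUNT with WHERE vs conditional SUM (COALESCE handles empty-table NULL)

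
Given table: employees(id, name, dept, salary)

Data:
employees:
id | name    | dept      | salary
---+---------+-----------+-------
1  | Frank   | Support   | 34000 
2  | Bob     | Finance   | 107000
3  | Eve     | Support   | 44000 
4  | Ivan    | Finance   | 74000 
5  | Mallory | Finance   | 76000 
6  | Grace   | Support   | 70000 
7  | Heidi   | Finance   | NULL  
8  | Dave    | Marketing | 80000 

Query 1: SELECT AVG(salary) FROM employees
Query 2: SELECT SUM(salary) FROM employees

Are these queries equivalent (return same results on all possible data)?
No, not equivalent

Query 1 returns: [(69285.71428571429,)]
Query 2 returns: [(485000,)]

Reason: AVG vs SUM give different aggregate values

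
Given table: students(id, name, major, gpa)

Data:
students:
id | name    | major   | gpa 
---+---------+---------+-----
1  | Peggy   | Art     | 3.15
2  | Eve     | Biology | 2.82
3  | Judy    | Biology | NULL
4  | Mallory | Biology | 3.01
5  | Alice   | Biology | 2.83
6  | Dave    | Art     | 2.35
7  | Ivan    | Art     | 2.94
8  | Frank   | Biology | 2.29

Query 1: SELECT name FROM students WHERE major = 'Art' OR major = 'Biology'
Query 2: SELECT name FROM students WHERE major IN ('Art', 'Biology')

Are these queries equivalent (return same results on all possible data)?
Yes, equivalent

Both queries return: [('Alice',), ('Dave',), ('Eve',), ('Frank',), ('Ivan',), ('Judy',), ('Mallory',), ('Peggy',)]

Reason: OR vs IN are equivalent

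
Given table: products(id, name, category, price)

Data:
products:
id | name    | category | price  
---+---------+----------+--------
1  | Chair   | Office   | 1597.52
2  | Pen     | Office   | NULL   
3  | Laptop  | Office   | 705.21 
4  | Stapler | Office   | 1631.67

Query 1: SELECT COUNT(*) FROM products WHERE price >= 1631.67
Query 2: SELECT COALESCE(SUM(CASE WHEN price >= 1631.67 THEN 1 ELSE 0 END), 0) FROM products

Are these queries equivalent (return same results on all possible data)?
Yes, equivalent

Both queries return: [(1,)]

Reason: COUNT with WHERE vs conditional SUM (COALESCE handles empty-table NULL)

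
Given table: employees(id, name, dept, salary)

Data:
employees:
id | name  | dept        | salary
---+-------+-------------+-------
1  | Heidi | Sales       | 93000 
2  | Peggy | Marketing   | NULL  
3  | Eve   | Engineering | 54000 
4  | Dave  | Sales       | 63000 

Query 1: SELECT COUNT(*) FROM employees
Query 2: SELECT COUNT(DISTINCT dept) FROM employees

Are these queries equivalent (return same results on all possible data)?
No, not equivalent

Query 1 returns: [(4,)]
Query 2 returns: [(3,)]

Reason: COUNT(*) counts rows, COUNT(DISTINCT dept) counts unique depts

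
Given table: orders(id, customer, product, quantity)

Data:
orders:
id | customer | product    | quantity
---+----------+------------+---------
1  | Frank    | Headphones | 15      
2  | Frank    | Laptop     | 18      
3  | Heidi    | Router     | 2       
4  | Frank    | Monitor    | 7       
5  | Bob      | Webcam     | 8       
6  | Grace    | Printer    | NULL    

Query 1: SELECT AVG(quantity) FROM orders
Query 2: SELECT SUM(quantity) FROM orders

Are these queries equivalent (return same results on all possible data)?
No, not equivalent

Query 1 returns: [(10.0,)]
Query 2 returns: [(50,)]

Reason: AVG vs SUM give different aggregate values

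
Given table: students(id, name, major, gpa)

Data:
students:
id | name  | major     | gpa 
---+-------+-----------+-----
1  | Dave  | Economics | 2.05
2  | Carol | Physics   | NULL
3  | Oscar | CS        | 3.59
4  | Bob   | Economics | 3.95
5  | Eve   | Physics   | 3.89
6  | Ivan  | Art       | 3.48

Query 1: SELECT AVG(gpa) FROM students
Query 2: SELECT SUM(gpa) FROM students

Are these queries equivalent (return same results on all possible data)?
No, not equivalent

Query 1 returns: [(3.3920000000000003,)]
Query 2 returns: [(16.96,)]

Reason: AVG vs SUM give different aggregate values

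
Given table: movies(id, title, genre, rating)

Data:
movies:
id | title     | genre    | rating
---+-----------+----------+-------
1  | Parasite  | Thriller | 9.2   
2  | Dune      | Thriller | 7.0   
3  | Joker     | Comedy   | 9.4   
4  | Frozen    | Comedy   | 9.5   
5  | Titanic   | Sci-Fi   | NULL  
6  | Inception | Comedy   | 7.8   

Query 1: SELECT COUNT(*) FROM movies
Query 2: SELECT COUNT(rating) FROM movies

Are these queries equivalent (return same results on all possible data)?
No, not equivalent

Query 1 returns: [(6,)]
Query 2 returns: [(5,)]

Reason: COUNT(*) includes NULLs, COUNT(column) excludes them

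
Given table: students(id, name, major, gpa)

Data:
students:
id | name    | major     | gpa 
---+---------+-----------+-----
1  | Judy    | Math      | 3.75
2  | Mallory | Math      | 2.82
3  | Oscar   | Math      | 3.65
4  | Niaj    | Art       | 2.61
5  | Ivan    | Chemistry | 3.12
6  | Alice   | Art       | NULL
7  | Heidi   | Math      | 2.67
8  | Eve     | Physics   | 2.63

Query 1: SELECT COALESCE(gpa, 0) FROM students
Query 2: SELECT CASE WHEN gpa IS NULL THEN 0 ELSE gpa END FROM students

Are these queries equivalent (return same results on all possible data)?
Yes, equivalent

Both queries return: [(0,), (2.61,), (2.63,), (2.67,), (2.82,), (3.12,), (3.65,), (3.75,)]

Reason: COALESCE vs CASE for NULL handling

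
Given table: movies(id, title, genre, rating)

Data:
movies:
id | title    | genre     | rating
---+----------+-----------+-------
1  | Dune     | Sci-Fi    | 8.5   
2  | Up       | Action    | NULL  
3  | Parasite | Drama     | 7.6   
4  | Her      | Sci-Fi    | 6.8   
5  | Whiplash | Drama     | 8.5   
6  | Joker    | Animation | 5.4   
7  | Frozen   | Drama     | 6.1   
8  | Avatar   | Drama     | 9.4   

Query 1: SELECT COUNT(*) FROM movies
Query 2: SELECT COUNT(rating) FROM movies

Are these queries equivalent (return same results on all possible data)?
No, not equivalent

Query 1 returns: [(8,)]
Query 2 returns: [(7,)]

Reason: COUNT(*) includes NULLs, COUNT(column) excludes them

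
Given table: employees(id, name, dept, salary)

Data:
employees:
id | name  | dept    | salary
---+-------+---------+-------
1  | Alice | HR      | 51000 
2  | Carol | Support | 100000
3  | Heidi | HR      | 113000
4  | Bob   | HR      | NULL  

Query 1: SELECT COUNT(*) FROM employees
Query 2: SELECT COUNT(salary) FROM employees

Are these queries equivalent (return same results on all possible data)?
No, not equivalent

Query 1 returns: [(4,)]
Query 2 returns: [(3,)]

Reason: COUNT(*) includes NULLs, COUNT(column) excludes them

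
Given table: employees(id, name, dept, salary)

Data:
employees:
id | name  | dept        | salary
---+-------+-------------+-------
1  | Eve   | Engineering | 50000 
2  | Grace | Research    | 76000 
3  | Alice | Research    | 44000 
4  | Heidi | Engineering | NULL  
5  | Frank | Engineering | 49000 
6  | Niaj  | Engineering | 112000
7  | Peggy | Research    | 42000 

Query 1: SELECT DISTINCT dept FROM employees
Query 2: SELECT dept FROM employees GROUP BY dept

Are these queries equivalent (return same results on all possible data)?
Yes, equivalent

Both queries return: [('Engineering',), ('Research',)]

Reason: Both get unique depts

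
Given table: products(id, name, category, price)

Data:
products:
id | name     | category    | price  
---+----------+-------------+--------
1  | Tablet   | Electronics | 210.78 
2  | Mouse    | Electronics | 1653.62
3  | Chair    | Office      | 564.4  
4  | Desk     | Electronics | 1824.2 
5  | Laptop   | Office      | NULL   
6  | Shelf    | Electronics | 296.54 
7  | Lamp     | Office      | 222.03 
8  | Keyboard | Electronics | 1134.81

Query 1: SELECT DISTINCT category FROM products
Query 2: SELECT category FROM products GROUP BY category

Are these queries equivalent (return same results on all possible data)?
Yes, equivalent

Both queries return: [('Electronics',), ('Office',)]

Reason: Both get unique categorys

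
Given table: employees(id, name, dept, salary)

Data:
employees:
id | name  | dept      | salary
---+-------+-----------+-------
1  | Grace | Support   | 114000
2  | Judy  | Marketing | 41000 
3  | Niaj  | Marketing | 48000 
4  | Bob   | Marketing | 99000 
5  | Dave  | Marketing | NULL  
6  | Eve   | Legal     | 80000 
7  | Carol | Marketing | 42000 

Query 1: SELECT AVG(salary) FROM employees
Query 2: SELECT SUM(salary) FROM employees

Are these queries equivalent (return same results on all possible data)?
No, not equivalent

Query 1 returns: [(70666.66666666667,)]
Query 2 returns: [(424000,)]

Reason: AVG vs SUM give different aggregate values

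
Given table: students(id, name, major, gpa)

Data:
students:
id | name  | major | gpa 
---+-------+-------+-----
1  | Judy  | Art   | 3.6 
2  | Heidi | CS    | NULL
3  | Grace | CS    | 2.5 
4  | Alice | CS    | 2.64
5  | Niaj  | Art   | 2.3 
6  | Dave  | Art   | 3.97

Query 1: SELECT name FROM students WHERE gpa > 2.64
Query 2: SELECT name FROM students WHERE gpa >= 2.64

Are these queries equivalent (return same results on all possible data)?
No, not equivalent

Query 1 returns: [('Judy',), ('Dave',)]
Query 2 returns: [('Judy',), ('Alice',), ('Dave',)]

Reason: > vs >= gives different results when gpa = 2.64 exists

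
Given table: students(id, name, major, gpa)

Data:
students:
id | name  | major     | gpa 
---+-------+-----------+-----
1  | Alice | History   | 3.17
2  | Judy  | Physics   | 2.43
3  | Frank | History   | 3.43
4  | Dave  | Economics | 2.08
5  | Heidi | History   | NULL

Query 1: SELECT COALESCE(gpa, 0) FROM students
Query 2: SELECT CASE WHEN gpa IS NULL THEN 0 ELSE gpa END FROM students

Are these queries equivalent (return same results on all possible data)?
Yes, equivalent

Both queries return: [(0,), (2.08,), (2.43,), (3.17,), (3.43,)]

Reason: COALESCE vs CASE for NULL handling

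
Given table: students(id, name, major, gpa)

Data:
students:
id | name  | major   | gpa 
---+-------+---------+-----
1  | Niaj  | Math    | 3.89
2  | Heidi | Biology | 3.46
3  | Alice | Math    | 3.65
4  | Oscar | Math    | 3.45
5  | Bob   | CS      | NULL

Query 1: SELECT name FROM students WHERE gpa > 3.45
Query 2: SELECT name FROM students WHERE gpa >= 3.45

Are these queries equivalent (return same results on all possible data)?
No, not equivalent

Query 1 returns: [('Niaj',), ('Heidi',), ('Alice',)]
Query 2 returns: [('Niaj',), ('Heidi',), ('Alice',), ('Oscar',)]

Reason: > vs >= gives different results when gpa = 3.45 exists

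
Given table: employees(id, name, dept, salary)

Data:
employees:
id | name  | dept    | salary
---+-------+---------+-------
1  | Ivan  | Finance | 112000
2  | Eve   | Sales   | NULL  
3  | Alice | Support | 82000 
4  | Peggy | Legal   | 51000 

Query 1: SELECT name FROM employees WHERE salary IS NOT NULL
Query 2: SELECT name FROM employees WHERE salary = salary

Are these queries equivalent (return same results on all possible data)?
Yes, equivalent

Both queries return: [('Alice',), ('Ivan',), ('Peggy',)]

Reason: IS NOT NULL vs self-equality (both exclude NULLs)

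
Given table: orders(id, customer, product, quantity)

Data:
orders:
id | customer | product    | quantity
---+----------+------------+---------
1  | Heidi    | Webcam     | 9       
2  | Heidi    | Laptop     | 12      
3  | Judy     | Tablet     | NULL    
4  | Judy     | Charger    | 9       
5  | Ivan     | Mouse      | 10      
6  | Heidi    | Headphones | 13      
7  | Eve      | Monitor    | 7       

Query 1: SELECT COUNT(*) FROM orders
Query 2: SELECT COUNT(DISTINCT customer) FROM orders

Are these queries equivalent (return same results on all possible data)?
No, not equivalent

Query 1 returns: [(7,)]
Query 2 returns: [(4,)]

Reason: COUNT(*) counts rows, COUNT(DISTINCT customer) counts unique customers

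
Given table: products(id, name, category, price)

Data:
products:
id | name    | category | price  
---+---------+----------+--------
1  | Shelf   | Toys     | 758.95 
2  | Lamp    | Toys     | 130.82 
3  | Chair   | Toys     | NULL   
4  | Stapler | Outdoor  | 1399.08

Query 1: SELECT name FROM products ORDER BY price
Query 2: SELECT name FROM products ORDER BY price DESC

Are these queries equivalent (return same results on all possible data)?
No, not equivalent

Query 1 returns: [('Chair',), ('Lamp',), ('Shelf',), ('Stapler',)]
Query 2 returns: [('Stapler',), ('Shelf',), ('Lamp',), ('Chair',)]

Reason: ASC vs DESC gives opposite ordering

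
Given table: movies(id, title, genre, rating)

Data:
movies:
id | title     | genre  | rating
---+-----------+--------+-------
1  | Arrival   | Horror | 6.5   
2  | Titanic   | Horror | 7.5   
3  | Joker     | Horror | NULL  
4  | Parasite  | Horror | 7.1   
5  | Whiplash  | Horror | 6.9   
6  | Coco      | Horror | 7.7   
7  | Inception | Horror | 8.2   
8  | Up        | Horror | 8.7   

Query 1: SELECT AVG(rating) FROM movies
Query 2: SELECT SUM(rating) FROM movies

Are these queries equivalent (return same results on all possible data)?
No, not equivalent

Query 1 returns: [(7.514285714285714,)]
Query 2 returns: [(52.6,)]

Reason: AVG vs SUM give different aggregate values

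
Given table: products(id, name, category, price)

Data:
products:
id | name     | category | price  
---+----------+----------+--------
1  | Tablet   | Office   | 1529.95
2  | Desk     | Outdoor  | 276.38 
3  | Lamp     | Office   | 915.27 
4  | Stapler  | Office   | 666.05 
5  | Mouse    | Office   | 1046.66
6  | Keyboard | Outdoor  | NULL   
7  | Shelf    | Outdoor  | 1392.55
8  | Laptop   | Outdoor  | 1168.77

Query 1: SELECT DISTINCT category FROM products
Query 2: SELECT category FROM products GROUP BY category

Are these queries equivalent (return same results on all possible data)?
Yes, equivalent

Both queries return: [('Office',), ('Outdoor',)]

Reason: Both get unique categorys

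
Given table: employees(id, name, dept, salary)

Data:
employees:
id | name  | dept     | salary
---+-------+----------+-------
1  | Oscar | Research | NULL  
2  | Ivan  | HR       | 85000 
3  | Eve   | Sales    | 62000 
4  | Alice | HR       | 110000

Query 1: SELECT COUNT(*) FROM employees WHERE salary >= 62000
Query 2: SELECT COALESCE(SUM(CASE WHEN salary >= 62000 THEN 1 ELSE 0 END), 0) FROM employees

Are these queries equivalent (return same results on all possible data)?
Yes, equivalent

Both queries return: [(3,)]

Reason: COUNT with WHERE vs conditional SUM (COALESCE handles empty-table NULL)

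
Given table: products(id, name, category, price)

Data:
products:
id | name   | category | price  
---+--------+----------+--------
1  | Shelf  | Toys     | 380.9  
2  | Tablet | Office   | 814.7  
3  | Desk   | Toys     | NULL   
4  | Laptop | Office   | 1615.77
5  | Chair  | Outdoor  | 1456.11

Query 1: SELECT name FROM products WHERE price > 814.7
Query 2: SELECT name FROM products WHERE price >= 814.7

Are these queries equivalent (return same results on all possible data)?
No, not equivalent

Query 1 returns: [('Laptop',), ('Chair',)]
Query 2 returns: [('Tablet',), ('Laptop',), ('Chair',)]

Reason: > vs >= gives different results when price = 814.7 exists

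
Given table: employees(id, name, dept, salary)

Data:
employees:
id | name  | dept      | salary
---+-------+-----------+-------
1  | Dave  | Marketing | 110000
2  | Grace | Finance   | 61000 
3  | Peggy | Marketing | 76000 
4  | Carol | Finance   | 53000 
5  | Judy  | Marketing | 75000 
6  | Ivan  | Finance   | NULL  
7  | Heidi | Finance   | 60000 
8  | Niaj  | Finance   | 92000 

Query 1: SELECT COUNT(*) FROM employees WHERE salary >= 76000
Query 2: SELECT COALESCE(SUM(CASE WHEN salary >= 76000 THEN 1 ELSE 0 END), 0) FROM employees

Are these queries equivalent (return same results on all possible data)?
Yes, equivalent

Both queries return: [(3,)]

Reason: COUNT with WHERE vs conditional SUM (COALESCE handles empty-table NULL)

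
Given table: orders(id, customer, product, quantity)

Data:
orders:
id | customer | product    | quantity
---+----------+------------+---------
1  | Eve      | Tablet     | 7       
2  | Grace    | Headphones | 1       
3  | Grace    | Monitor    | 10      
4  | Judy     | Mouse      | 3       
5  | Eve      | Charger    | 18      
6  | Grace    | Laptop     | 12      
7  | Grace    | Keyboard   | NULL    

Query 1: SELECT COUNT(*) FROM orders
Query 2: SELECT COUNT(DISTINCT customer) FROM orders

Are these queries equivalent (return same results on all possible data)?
No, not equivalent

Query 1 returns: [(7,)]
Query 2 returns: [(3,)]

Reason: COUNT(*) counts rows, COUNT(DISTINCT customer) counts unique customers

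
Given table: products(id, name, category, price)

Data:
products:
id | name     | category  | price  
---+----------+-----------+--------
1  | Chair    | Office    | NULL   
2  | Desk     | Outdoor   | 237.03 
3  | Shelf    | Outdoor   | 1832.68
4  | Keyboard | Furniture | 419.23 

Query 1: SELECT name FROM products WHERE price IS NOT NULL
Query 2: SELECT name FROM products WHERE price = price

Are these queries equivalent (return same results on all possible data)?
Yes, equivalent

Both queries return: [('Desk',), ('Keyboard',), ('Shelf',)]

Reason: IS NOT NULL vs self-equality (both exclude NULLs)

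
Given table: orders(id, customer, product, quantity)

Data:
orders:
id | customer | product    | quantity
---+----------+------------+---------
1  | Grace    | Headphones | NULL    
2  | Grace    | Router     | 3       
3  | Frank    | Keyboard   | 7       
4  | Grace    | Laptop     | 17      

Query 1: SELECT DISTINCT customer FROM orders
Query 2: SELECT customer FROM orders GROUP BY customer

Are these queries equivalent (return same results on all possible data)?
Yes, equivalent

Both queries return: [('Frank',), ('Grace',)]

Reason: Both get unique customers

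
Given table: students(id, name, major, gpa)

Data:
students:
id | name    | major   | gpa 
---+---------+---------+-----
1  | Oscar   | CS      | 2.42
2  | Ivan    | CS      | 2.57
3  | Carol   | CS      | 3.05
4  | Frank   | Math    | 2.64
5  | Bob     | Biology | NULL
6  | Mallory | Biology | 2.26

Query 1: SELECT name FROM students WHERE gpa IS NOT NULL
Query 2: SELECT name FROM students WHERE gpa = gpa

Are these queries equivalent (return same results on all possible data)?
Yes, equivalent

Both queries return: [('Carol',), ('Frank',), ('Ivan',), ('Mallory',), ('Oscar',)]

Reason: IS NOT NULL vs self-equality (both exclude NULLs)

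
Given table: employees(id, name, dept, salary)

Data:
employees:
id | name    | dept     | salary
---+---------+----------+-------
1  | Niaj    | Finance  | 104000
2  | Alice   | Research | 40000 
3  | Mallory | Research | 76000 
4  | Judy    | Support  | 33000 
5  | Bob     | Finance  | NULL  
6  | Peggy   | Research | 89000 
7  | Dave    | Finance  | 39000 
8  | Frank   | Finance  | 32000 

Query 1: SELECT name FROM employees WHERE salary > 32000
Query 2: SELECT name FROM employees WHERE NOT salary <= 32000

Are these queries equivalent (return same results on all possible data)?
Yes, equivalent

Both queries return: [('Alice',), ('Dave',), ('Judy',), ('Mallory',), ('Niaj',), ('Peggy',)]

Reason: Both filter salary > 32000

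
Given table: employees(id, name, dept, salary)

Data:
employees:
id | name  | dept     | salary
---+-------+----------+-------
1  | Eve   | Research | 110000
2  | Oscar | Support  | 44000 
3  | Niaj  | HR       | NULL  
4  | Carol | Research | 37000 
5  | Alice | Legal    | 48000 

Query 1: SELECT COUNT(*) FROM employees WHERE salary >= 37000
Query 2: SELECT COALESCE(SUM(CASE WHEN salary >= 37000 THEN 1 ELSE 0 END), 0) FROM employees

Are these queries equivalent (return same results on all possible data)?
Yes, equivalent

Both queries return: [(4,)]

Reason: COUNT with WHERE vs conditional SUM (COALESCE handles empty-table NULL)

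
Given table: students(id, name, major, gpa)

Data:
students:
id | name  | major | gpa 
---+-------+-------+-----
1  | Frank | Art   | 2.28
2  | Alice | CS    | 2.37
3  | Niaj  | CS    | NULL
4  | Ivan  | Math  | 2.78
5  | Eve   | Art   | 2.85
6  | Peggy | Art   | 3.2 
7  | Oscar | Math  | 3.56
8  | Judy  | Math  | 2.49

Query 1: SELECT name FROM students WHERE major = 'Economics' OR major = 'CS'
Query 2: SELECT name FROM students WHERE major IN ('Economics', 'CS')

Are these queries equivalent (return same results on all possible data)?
Yes, equivalent

Both queries return: [('Alice',), ('Niaj',)]

Reason: OR vs IN are equivalent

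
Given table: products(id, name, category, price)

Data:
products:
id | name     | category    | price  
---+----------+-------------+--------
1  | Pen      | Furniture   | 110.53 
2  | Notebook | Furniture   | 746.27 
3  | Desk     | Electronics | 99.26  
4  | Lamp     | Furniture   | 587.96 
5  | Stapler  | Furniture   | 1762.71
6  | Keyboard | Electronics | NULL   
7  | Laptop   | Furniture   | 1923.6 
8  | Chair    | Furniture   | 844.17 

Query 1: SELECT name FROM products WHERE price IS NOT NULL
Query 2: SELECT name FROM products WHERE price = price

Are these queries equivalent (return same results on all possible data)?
Yes, equivalent

Both queries return: [('Chair',), ('Desk',), ('Lamp',), ('Laptop',), ('Notebook',), ('Pen',), ('Stapler',)]

Reason: IS NOT NULL vs self-equality (both exclude NULLs)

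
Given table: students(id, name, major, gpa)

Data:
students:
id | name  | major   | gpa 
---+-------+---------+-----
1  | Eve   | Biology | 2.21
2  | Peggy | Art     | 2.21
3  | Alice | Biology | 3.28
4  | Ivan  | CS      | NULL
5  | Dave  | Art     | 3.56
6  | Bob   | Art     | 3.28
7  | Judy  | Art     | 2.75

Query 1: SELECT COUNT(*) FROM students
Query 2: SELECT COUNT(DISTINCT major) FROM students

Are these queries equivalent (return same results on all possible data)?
No, not equivalent

Query 1 returns: [(7,)]
Query 2 returns: [(3,)]

Reason: COUNT(*) counts rows, COUNT(DISTINCT major) counts unique majors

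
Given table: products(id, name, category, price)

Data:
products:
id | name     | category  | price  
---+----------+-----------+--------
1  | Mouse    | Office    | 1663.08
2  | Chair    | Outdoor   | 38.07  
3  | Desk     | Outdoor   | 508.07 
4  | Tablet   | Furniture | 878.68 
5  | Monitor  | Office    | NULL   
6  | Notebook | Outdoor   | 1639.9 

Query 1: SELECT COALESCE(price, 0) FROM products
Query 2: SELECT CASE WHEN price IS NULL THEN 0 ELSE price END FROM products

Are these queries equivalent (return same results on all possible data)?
Yes, equivalent

Both queries return: [(0,), (38.07,), (508.07,), (878.68,), (1639.9,), (1663.08,)]

Reason: COALESCE vs CASE for NULL handling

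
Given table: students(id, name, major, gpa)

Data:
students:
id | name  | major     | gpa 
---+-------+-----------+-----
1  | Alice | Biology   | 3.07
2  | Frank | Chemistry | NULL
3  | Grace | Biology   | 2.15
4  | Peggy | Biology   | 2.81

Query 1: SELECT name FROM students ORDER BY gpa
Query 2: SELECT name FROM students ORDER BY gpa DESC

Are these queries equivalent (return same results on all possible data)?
No, not equivalent

Query 1 returns: [('Frank',), ('Grace',), ('Peggy',), ('Alice',)]
Query 2 returns: [('Alice',), ('Peggy',), ('Grace',), ('Frank',)]

Reason: ASC vs DESC gives opposite ordering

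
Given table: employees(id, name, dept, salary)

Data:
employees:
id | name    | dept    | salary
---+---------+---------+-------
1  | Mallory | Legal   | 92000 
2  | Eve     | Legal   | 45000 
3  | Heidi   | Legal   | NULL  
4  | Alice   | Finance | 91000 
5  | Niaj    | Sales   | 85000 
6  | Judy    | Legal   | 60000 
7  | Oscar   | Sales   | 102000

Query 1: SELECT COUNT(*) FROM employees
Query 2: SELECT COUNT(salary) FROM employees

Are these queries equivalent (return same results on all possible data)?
No, not equivalent

Query 1 returns: [(7,)]
Query 2 returns: [(6,)]

Reason: COUNT(*) includes NULLs, COUNT(column) excludes them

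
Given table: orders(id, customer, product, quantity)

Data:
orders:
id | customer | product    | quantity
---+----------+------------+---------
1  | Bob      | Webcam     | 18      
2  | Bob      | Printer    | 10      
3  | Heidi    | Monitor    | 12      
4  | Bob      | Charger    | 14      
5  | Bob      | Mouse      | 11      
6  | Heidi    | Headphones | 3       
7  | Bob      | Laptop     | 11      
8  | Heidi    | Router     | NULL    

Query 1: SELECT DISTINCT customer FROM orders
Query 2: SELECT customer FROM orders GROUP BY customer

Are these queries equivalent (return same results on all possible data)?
Yes, equivalent

Both queries return: [('Bob',), ('Heidi',)]

Reason: Both get unique customers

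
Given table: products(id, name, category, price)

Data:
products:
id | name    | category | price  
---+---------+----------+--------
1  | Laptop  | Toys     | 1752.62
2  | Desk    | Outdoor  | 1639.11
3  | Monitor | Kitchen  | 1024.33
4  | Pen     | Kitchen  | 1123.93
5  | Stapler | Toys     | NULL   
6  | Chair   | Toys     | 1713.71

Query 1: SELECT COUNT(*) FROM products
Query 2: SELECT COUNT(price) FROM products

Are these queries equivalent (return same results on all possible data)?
No, not equivalent

Query 1 returns: [(6,)]
Query 2 returns: [(5,)]

Reason: COUNT(*) includes NULLs, COUNT(column) excludes them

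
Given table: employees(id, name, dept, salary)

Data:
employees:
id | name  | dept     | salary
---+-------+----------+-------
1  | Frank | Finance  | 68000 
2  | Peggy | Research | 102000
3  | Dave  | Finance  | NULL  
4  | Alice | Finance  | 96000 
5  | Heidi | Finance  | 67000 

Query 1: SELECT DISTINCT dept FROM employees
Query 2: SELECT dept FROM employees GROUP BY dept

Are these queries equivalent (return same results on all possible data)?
Yes, equivalent

Both queries return: [('Finance',), ('Research',)]

Reason: Both get unique depts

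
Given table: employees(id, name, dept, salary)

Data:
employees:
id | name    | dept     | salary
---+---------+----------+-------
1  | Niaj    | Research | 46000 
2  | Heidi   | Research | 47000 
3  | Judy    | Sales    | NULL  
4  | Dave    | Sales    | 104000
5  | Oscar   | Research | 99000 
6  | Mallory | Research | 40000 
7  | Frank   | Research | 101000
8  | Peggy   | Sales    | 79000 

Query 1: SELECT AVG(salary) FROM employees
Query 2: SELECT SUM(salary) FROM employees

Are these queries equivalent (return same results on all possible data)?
No, not equivalent

Query 1 returns: [(73714.28571428571,)]
Query 2 returns: [(516000,)]

Reason: AVG vs SUM give different aggregate values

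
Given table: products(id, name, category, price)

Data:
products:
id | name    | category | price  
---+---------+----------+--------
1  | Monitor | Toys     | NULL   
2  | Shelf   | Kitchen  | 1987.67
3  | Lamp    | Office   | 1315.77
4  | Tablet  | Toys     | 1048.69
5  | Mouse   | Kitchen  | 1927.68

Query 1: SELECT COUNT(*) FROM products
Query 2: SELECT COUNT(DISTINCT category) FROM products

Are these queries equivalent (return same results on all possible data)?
No, not equivalent

Query 1 returns: [(5,)]
Query 2 returns: [(3,)]

Reason: COUNT(*) counts rows, COUNT(DISTINCT category) counts unique categorys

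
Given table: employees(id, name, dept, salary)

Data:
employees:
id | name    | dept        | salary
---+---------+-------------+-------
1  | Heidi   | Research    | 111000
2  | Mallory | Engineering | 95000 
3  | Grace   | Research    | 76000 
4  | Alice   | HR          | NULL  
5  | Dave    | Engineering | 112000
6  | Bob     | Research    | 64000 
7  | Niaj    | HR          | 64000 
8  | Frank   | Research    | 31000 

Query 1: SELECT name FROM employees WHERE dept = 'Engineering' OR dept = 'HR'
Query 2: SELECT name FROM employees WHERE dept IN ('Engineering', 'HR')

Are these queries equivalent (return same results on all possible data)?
Yes, equivalent

Both queries return: [('Alice',), ('Dave',), ('Mallory',), ('Niaj',)]

Reason: OR vs IN are equivalent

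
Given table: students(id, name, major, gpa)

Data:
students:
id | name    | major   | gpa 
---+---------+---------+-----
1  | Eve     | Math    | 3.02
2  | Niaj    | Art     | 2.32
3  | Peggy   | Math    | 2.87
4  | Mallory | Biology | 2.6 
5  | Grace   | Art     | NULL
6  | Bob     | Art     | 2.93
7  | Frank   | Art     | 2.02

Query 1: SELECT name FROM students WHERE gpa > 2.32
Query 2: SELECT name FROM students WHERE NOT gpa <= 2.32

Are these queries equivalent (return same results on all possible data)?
Yes, equivalent

Both queries return: [('Bob',), ('Eve',), ('Mallory',), ('Peggy',)]

Reason: Both filter gpa > 2.32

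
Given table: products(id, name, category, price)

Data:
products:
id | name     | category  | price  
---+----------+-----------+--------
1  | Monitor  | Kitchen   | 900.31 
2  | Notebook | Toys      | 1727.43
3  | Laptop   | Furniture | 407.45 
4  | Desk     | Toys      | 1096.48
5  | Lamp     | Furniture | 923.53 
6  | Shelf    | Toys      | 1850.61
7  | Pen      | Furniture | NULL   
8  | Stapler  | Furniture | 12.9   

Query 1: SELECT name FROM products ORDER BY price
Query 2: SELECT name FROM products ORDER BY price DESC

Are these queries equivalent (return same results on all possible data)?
No, not equivalent

Query 1 returns: [('Pen',), ('Stapler',), ('Laptop',), ('Monitor',), ('Lamp',), ('Desk',), ('Notebook',), ('Shelf',)]
Query 2 returns: [('Shelf',), ('Notebook',), ('Desk',), ('Lamp',), ('Monitor',), ('Laptop',), ('Stapler',), ('Pen',)]

Reason: ASC vs DESC gives opposite ordering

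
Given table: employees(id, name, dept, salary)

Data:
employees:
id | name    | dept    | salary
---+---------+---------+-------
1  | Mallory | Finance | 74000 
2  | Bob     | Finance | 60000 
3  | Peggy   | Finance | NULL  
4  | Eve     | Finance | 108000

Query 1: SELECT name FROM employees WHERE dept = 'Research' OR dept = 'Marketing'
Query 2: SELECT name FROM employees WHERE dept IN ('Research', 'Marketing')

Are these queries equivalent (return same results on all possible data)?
Yes, equivalent

Both queries return: []

Reason: OR vs IN are equivalent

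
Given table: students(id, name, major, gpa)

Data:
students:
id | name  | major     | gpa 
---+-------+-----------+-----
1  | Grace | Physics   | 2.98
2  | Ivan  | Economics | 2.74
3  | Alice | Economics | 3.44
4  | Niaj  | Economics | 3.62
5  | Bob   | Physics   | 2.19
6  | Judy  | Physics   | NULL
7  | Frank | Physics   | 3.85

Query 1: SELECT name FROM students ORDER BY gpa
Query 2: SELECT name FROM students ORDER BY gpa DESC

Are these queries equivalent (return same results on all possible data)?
No, not equivalent

Query 1 returns: [('Judy',), ('Bob',), ('Ivan',), ('Grace',), ('Alice',), ('Niaj',), ('Frank',)]
Query 2 returns: [('Frank',), ('Niaj',), ('Alice',), ('Grace',), ('Ivan',), ('Bob',), ('Judy',)]

Reason: ASC vs DESC gives opposite ordering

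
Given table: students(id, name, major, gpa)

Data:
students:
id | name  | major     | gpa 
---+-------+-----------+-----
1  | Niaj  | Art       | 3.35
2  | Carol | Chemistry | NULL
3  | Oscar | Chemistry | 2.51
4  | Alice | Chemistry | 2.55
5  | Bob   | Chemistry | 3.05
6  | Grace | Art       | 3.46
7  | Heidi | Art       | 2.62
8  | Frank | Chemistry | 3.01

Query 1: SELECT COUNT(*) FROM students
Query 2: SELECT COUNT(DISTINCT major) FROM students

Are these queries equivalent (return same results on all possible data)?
No, not equivalent

Query 1 returns: [(8,)]
Query 2 returns: [(2,)]

Reason: COUNT(*) counts rows, COUNT(DISTINCT major) counts unique majors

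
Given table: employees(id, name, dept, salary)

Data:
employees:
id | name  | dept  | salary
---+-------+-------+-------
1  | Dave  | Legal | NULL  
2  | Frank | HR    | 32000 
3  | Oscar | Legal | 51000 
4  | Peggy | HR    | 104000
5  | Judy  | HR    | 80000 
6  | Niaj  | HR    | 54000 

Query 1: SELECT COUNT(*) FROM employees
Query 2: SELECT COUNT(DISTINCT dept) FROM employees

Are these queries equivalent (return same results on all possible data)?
No, not equivalent

Query 1 returns: [(6,)]
Query 2 returns: [(2,)]

Reason: COUNT(*) counts rows, COUNT(DISTINCT dept) counts unique depts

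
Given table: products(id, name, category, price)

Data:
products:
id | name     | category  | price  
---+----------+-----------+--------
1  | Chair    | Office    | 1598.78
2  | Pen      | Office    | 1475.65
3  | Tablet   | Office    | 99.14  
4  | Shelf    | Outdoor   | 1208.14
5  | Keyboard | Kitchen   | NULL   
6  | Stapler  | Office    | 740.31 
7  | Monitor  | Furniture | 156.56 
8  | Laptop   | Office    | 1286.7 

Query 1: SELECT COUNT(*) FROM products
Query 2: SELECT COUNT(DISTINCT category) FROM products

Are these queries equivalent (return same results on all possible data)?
No, not equivalent

Query 1 returns: [(8,)]
Query 2 returns: [(4,)]

Reason: COUNT(*) counts rows, COUNT(DISTINCT category) counts unique categorys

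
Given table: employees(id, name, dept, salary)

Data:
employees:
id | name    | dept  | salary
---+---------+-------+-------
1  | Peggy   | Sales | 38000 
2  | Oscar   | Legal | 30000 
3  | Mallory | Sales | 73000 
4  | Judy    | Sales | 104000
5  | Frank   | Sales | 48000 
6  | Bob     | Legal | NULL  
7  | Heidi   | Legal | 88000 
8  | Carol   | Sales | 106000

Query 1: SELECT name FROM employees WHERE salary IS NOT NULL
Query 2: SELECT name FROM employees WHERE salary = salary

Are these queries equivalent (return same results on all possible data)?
Yes, equivalent

Both queries return: [('Carol',), ('Frank',), ('Heidi',), ('Judy',), ('Mallory',), ('Oscar',), ('Peggy',)]

Reason: IS NOT NULL vs self-equality (both exclude NULLs)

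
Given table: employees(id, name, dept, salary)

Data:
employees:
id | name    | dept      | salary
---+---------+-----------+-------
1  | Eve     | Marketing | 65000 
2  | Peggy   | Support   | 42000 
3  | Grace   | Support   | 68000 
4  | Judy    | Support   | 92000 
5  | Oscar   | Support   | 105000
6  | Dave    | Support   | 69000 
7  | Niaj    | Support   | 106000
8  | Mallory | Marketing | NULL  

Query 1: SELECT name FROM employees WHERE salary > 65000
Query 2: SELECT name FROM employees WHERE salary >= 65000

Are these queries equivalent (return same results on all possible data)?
No, not equivalent

Query 1 returns: [('Grace',), ('Judy',), ('Oscar',), ('Dave',), ('Niaj',)]
Query 2 returns: [('Eve',), ('Grace',), ('Judy',), ('Oscar',), ('Dave',), ('Niaj',)]

Reason: > vs >= gives different results when salary = 65000 exists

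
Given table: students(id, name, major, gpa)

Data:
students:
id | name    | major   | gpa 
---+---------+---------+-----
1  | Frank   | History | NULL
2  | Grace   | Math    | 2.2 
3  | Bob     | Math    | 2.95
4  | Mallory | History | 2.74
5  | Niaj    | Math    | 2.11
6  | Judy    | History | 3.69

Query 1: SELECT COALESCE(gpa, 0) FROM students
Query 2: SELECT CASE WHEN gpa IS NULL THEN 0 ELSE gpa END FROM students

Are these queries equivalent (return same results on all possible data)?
Yes, equivalent

Both queries return: [(0,), (2.11,), (2.2,), (2.74,), (2.95,), (3.69,)]

Reason: COALESCE vs CASE for NULL handling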